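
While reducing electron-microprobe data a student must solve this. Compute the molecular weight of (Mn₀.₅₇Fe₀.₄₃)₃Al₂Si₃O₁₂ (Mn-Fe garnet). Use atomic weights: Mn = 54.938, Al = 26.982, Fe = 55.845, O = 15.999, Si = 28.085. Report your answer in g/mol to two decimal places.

The formula mass is the sum 1.71(54.938) + 1.29(55.845) + 2(26.982) + 3(28.085) + 12(15.999).

496.19 g/mol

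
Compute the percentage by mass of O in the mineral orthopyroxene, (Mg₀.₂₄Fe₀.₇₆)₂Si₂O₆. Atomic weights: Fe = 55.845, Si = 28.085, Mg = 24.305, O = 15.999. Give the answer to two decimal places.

Molar mass of (Mg₀.₂₄Fe₀.₇₆)₂Si₂O₆: 0.48·24.305 + 1.52·55.845 + 2·28.085 + 6·15.999 = 248.715 g/mol.
Mass of O per formula unit: 6 × 15.999 = 95.994 g.
Weight fraction O = 95.994 / 248.715 = 0.3860.

38.60 weight percent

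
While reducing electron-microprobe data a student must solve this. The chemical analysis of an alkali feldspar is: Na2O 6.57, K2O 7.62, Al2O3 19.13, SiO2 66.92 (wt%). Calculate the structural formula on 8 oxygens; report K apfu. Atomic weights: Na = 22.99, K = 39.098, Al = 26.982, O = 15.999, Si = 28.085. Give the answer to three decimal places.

0.435 K apfu

6.57 wt% Na2O ÷ 61.979 g/mol = 0.10600 mol, giving 0.21200 Na and 0.10600 O.
7.62 wt% K2O ÷ 94.195 g/mol = 0.08090 mol, giving 0.16180 K and 0.08090 O.
19.13 wt% Al2O3 ÷ 101.961 g/mol = 0.18762 mol, giving 0.37524 Al and 0.56286 O.
66.92 wt% SiO2 ÷ 60.083 g/mol = 1.11379 mol, giving 1.11379 Si and 2.22758 O.
Oxygen sums to 2.97734; scaling by 8/2.97734 = 2.68696 puts the formula on 8 O.
K: 0.16180 × 2.68696 = 0.435 atoms per formula unit.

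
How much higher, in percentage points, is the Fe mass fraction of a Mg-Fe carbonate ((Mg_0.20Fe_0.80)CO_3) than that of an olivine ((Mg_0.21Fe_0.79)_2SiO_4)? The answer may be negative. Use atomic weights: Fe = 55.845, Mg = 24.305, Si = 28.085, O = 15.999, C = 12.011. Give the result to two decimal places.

-5.53 percentage points

Fe in (Mg_0.20Fe_0.80)CO_3: molar mass 109.545 g/mol; 0.80×55.845 = 44.676 g → 40.78 wt%.
Fe in (Mg_0.21Fe_0.79)_2SiO_4: molar mass 190.524 g/mol; 1.58×55.845 = 88.235 g → 46.31 wt%.
Difference = 40.78 − 46.31 = -5.53 percentage points.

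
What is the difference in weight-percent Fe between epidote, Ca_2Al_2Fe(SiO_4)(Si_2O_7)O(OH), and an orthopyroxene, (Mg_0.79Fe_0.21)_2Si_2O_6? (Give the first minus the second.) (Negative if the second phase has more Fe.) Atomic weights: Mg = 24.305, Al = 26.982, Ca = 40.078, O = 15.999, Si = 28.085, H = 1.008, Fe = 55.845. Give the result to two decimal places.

0.60 percentage points

Fe in Ca_2Al_2Fe(SiO_4)(Si_2O_7)O(OH): molar mass 483.215 g/mol; 1×55.845 = 55.845 g → 11.56 wt%.
Fe in (Mg_0.79Fe_0.21)_2Si_2O_6: molar mass 214.021 g/mol; 0.42×55.845 = 23.455 g → 10.96 wt%.
Difference = 11.56 − 10.96 = 0.60 percentage points.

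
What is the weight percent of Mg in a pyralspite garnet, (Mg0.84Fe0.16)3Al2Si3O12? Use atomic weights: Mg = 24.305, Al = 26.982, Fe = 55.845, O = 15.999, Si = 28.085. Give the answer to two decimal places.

M((Mg0.84Fe0.16)3Al2Si3O12) = 418.261 g/mol.
Mg contributes 2.52 × 24.305 = 61.249 g per mole.
61.249/418.261 = 0.1464 → 14.64%.

14.64 wt%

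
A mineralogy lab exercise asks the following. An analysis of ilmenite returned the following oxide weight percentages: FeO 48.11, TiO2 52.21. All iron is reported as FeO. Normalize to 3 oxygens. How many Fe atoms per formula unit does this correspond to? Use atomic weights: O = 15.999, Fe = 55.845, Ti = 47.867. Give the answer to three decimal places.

1.016 Fe apfu

FeO (M=71.844): mol = 0.66965; Fe = 0.66965, O = 0.66965.
TiO2 (M=79.865): mol = 0.65373; Ti = 0.65373, O = 1.30746.
ΣO = 1.97711; factor = 3/ΣO = 1.51737.
Fe apfu = 0.66965 × 1.51737 = 1.016.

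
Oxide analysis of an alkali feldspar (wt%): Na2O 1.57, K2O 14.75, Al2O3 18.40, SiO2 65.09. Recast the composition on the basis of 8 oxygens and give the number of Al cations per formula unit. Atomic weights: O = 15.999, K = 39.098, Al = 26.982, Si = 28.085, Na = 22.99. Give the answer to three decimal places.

0.999 Al apfu

Na2O (M=61.979): mol = 0.02533; Na = 0.05066, O = 0.02533.
K2O (M=94.195): mol = 0.15659; K = 0.31318, O = 0.15659.
Al2O3 (M=101.961): mol = 0.18046; Al = 0.36092, O = 0.54138.
SiO2 (M=60.083): mol = 1.08333; Si = 1.08333, O = 2.16666.
ΣO = 2.88996; factor = 8/ΣO = 2.76820.
Al apfu = 0.36092 × 2.76820 = 0.999.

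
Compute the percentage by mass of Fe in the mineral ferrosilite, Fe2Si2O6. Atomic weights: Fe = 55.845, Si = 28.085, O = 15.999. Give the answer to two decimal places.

42.33 mass %

Formula mass = 2×55.845 + 2×28.085 + 6×15.999 = 263.854 g/mol, of which 111.690 g is Fe.
So Fe makes up 111.690/263.854 = 0.4233 of the mass, i.e. 42.33%.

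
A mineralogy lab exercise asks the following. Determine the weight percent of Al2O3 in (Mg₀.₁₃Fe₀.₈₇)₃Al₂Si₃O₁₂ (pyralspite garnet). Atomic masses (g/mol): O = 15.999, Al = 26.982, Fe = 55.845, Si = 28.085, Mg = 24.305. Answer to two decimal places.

Molar mass of (Mg₀.₁₃Fe₀.₈₇)₃Al₂Si₃O₁₂ = 0.39·24.305 + 2.61·55.845 + 2·26.982 + 3·28.085 + 12·15.999 = 485.441 g/mol.
Each formula unit contains 2 Al, equivalent to 2/2 = 1.0000 mol Al2O3.
M(Al2O3) = 2×26.982 + 3×15.999 = 101.961 g/mol.
Mass of Al2O3 per formula unit = 1.0000 × 101.961 = 101.961 g.
Al2O3 wt% = 101.961 / 485.441 × 100 = 21.00%.

21.00 wt%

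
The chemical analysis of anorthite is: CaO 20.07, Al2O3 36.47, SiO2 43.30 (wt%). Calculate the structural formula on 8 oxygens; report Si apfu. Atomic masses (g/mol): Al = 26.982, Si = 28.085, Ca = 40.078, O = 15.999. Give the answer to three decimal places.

CaO: 20.07/56.077 = 0.35790 mol → 0.35790 mol Ca, 0.35790 mol O.
Al2O3: 36.47/101.961 = 0.35769 mol → 0.71538 mol Al, 1.07307 mol O.
SiO2: 43.30/60.083 = 0.72067 mol → 0.72067 mol Si, 1.44134 mol O.
Total oxygen = 2.87231 mol. Normalization factor = 8/2.87231 = 2.78521.
Si per 8 O = 0.72067 × 2.78521 = 2.007.

2.007 Si apfu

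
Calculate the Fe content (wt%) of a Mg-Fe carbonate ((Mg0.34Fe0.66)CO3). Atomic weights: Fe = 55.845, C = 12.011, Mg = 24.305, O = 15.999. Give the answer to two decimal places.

Molar mass of (Mg0.34Fe0.66)CO3: 0.34*24.305 + 0.66*55.845 + 1*12.011 + 3*15.999 = 105.129 g/mol.
Mass of Fe per formula unit: 0.66 × 55.845 = 36.858 g.
Weight fraction Fe = 36.858 / 105.129 = 0.3506.

35.06 wt%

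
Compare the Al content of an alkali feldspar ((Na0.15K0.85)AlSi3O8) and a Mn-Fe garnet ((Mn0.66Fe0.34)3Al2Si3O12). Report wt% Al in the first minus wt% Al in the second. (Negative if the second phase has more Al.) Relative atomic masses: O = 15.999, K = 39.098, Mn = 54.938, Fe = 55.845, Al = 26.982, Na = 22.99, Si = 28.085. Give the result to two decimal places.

-1.10 percentage points

Al in (Na0.15K0.85)AlSi3O8: molar mass 275.911 g/mol; 1×26.982 = 26.982 g → 9.78 wt%.
Al in (Mn0.66Fe0.34)3Al2Si3O12: molar mass 495.946 g/mol; 2×26.982 = 53.964 g → 10.88 wt%.
Difference = 9.78 − 10.88 = -1.10 percentage points.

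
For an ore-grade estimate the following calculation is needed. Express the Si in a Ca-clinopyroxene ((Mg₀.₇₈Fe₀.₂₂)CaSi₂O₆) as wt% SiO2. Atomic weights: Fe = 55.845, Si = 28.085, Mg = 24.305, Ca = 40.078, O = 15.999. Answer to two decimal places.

53.77 wt%

Molar mass of (Mg₀.₇₈Fe₀.₂₂)CaSi₂O₆ = 0.78·24.305 + 0.22·55.845 + 1·40.078 + 2·28.085 + 6·15.999 = 223.486 g/mol.
Each formula unit contains 2 Si, equivalent to 2/1 = 2.0000 mol SiO2.
M(SiO2) = 1×28.085 + 2×15.999 = 60.083 g/mol.
Mass of SiO2 per formula unit = 2.0000 × 60.083 = 120.166 g.
SiO2 wt% = 120.166 / 223.486 × 100 = 53.77%.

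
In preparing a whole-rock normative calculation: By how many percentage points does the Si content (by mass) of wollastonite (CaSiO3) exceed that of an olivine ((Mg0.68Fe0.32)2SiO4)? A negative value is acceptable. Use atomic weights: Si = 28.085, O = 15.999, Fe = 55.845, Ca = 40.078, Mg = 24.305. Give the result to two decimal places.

M(CaSiO3) = 116.160 g/mol, so wt% Si = 28.085/116.160 × 100 = 24.18%.
M((Mg0.68Fe0.32)2SiO4) = 160.877 g/mol, so wt% Si = 28.085/160.877 × 100 = 17.46%.
24.18 − 17.46 = 6.72 pp.

6.72 percentage points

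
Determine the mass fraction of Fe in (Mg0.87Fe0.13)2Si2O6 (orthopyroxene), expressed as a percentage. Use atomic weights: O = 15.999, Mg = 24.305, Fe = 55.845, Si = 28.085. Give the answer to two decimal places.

6.95 mass %

M((Mg0.87Fe0.13)2Si2O6) = 208.974 g/mol.
Fe contributes 0.26 × 55.845 = 14.520 g per mole.
14.520/208.974 = 0.0695 → 6.95%.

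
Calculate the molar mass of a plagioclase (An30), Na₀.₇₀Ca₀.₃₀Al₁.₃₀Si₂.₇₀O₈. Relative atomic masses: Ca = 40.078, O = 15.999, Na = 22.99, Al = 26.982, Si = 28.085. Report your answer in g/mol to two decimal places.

The formula mass is the sum 0.70·22.99 + 0.30·40.078 + 1.30·26.982 + 2.70·28.085 + 8·15.999.

267.01 g/mol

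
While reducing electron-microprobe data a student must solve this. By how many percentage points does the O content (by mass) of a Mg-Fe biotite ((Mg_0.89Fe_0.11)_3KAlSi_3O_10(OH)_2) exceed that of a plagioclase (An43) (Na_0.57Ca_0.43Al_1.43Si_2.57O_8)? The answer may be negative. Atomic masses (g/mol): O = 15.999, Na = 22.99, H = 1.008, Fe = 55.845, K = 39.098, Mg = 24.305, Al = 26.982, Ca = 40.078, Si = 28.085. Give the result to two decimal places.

-2.67 percentage points

First mineral: 191.988 g O in 427.662 g formula = 44.89 wt% O.
Second mineral: 127.992 g O in 269.093 g formula = 47.56 wt% O.
44.89% − 47.56% gives a difference of -2.67 percentage points.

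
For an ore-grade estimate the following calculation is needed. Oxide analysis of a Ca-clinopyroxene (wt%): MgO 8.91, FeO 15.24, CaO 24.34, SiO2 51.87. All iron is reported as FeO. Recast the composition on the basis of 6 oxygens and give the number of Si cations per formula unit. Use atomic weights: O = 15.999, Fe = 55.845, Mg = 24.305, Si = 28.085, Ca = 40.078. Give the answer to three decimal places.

1.997 Si apfu

8.91 wt% MgO ÷ 40.304 g/mol = 0.22107 mol, giving 0.22107 Mg and 0.22107 O.
15.24 wt% FeO ÷ 71.844 g/mol = 0.21213 mol, giving 0.21213 Fe and 0.21213 O.
24.34 wt% CaO ÷ 56.077 g/mol = 0.43405 mol, giving 0.43405 Ca and 0.43405 O.
51.87 wt% SiO2 ÷ 60.083 g/mol = 0.86331 mol, giving 0.86331 Si and 1.72662 O.
Oxygen sums to 2.59387; scaling by 6/2.59387 = 2.31315 puts the formula on 6 O.
Si: 0.86331 × 2.31315 = 1.997 atoms per formula unit.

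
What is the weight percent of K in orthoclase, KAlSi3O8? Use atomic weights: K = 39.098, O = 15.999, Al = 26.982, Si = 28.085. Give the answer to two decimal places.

Molar mass of KAlSi3O8: 1×39.098 + 1×26.982 + 3×28.085 + 8×15.999 = 278.327 g/mol.
Mass of K per formula unit: 1 × 39.098 = 39.098 g.
Weight fraction K = 39.098 / 278.327 = 0.1405.

14.05 weight percent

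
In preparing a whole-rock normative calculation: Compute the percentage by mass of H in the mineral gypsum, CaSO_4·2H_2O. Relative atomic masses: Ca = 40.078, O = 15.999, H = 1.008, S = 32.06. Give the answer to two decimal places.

2.34 weight percent

Formula mass = 1*40.078 + 1*32.06 + 6*15.999 + 4*1.008 = 172.164 g/mol, of which 4.032 g is H.
So H makes up 4.032/172.164 = 0.0234 of the mass, i.e. 2.34%.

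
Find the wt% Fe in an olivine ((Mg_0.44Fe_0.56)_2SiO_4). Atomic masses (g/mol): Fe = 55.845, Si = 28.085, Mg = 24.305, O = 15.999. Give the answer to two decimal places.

M((Mg_0.44Fe_0.56)_2SiO_4) = 176.016 g/mol.
Fe contributes 1.12 × 55.845 = 62.546 g per mole.
62.546/176.016 = 0.3553 → 35.53%.

35.53 mass %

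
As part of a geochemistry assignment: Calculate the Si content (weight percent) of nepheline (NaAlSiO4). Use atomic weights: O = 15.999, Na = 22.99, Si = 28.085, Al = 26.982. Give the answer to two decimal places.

19.77 weight percent

Molar mass of NaAlSiO4: 1×22.99 + 1×26.982 + 1×28.085 + 4×15.999 = 142.053 g/mol.
Mass of Si per formula unit: 1 × 28.085 = 28.085 g.
Weight fraction Si = 28.085 / 142.053 = 0.1977.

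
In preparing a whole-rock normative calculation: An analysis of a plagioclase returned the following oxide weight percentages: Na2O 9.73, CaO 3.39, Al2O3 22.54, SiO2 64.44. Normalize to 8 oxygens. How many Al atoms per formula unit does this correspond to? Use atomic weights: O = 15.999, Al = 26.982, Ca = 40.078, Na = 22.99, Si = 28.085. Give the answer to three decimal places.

Na2O: 9.73/61.979 = 0.15699 mol → 0.31398 mol Na, 0.15699 mol O.
CaO: 3.39/56.077 = 0.06045 mol → 0.06045 mol Ca, 0.06045 mol O.
Al2O3: 22.54/101.961 = 0.22106 mol → 0.44212 mol Al, 0.66318 mol O.
SiO2: 64.44/60.083 = 1.07252 mol → 1.07252 mol Si, 2.14504 mol O.
Total oxygen = 3.02566 mol. Normalization factor = 8/3.02566 = 2.64405.
Al per 8 O = 0.44212 × 2.64405 = 1.169.

1.169 Al apfu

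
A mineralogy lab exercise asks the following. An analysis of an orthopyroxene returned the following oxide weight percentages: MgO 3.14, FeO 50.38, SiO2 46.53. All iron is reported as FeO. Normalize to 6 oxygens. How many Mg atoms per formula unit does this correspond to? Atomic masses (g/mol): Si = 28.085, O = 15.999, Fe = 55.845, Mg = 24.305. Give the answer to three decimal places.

3.14 wt% MgO ÷ 40.304 g/mol = 0.07791 mol, giving 0.07791 Mg and 0.07791 O.
50.38 wt% FeO ÷ 71.844 g/mol = 0.70124 mol, giving 0.70124 Fe and 0.70124 O.
46.53 wt% SiO2 ÷ 60.083 g/mol = 0.77443 mol, giving 0.77443 Si and 1.54886 O.
Oxygen sums to 2.32801; scaling by 6/2.32801 = 2.57731 puts the formula on 6 O.
Mg: 0.07791 × 2.57731 = 0.201 atoms per formula unit.

0.201 Mg apfu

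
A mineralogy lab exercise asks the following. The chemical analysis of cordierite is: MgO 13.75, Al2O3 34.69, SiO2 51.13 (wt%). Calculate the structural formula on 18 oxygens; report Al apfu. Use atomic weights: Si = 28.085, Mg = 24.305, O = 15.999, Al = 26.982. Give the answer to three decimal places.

3.998 Al apfu

MgO: 13.75/40.304 = 0.34116 mol → 0.34116 mol Mg, 0.34116 mol O.
Al2O3: 34.69/101.961 = 0.34023 mol → 0.68046 mol Al, 1.02069 mol O.
SiO2: 51.13/60.083 = 0.85099 mol → 0.85099 mol Si, 1.70198 mol O.
Total oxygen = 3.06383 mol. Normalization factor = 18/3.06383 = 5.87500.
Al per 18 O = 0.68046 × 5.87500 = 3.998.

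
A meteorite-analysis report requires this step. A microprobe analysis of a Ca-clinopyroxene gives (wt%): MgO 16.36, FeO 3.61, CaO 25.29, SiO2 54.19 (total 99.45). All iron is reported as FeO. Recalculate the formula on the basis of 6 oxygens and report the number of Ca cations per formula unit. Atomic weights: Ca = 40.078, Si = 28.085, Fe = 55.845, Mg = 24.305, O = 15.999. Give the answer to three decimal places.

MgO: 16.36/40.304 = 0.40592 mol → 0.40592 mol Mg, 0.40592 mol O.
FeO: 3.61/71.844 = 0.05025 mol → 0.05025 mol Fe, 0.05025 mol O.
CaO: 25.29/56.077 = 0.45099 mol → 0.45099 mol Ca, 0.45099 mol O.
SiO2: 54.19/60.083 = 0.90192 mol → 0.90192 mol Si, 1.80384 mol O.
Total oxygen = 2.71100 mol. Normalization factor = 6/2.71100 = 2.21321.
Ca per 6 O = 0.45099 × 2.21321 = 0.998.

0.998 Ca apfu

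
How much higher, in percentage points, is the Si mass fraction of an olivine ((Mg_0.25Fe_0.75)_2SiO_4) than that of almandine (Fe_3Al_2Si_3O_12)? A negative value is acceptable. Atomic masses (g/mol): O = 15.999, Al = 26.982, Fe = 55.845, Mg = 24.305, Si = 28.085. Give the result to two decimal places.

M((Mg_0.25Fe_0.75)_2SiO_4) = 188.001 g/mol, so wt% Si = 28.085/188.001 × 100 = 14.94%.
M(Fe_3Al_2Si_3O_12) = 497.742 g/mol, so wt% Si = 84.255/497.742 × 100 = 16.93%.
14.94 − 16.93 = -1.99 pp.

-1.99 percentage points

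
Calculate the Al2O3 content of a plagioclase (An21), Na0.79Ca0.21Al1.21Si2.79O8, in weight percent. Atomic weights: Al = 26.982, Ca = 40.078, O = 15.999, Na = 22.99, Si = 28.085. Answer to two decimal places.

Formula mass = 265.576 g/mol.
1.21 Al → 0.6050 mol Al2O3 per formula unit; M(Al2O3) = 101.961, so Al2O3 mass = 61.686 g.
61.686/265.576 × 100 = 23.23 wt%.

23.23 wt%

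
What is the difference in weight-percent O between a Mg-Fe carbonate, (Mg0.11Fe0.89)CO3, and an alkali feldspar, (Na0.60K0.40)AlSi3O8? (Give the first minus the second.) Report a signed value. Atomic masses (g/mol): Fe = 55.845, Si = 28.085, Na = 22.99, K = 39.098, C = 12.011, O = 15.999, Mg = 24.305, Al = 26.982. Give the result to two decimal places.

-4.93 percentage points

M((Mg0.11Fe0.89)CO3) = 112.384 g/mol, so wt% O = 47.997/112.384 × 100 = 42.71%.
M((Na0.60K0.40)AlSi3O8) = 268.662 g/mol, so wt% O = 127.992/268.662 × 100 = 47.64%.
42.71 − 47.64 = -4.93 pp.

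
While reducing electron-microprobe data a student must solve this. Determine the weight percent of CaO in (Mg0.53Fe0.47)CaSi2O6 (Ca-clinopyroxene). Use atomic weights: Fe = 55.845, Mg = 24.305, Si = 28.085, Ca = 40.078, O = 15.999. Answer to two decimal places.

24.24 wt%

Molar mass of (Mg0.53Fe0.47)CaSi2O6 = 0.53·24.305 + 0.47·55.845 + 1·40.078 + 2·28.085 + 6·15.999 = 231.371 g/mol.
Each formula unit contains 1 Ca, equivalent to 1/1 = 1.0000 mol CaO.
M(CaO) = 1×40.078 + 1×15.999 = 56.077 g/mol.
Mass of CaO per formula unit = 1.0000 × 56.077 = 56.077 g.
CaO wt% = 56.077 / 231.371 × 100 = 24.24%.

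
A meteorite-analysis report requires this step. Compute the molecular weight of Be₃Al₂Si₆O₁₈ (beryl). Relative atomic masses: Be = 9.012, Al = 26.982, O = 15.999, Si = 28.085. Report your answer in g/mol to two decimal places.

Be: 3 × 9.012 = 27.0360
Al: 2 × 26.982 = 53.9640
Si: 6 × 28.085 = 168.5100
O: 18 × 15.999 = 287.9820
Summing the contributions gives the formula mass.

537.49 g/mol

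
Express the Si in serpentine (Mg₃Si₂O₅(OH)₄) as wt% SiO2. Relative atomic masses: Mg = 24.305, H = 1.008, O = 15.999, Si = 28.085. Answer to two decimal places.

Formula mass = 277.108 g/mol.
2 Si → 2.0000 mol SiO2 per formula unit; M(SiO2) = 60.083, so SiO2 mass = 120.166 g.
120.166/277.108 × 100 = 43.36 wt%.

43.36 wt%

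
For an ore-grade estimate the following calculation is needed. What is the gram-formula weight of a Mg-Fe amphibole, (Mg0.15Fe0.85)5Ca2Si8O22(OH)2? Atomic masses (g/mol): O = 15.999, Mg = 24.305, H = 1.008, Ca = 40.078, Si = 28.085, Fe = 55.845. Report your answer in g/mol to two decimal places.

M = 0.75(24.305) + 4.25(55.845) + 2(40.078) + 8(28.085) + 24(15.999) + 2(1.008)

946.40 g/mol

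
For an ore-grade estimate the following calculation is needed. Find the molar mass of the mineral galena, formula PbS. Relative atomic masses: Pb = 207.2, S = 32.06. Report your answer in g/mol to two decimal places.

The formula mass is the sum 1×207.2 + 1×32.06.

239.26 g/mol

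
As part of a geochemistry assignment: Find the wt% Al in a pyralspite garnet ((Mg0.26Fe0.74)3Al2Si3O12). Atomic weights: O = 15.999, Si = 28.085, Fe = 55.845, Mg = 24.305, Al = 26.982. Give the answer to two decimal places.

Molar mass of (Mg0.26Fe0.74)3Al2Si3O12: 0.78·24.305 + 2.22·55.845 + 2·26.982 + 3·28.085 + 12·15.999 = 473.141 g/mol.
Mass of Al per formula unit: 2 × 26.982 = 53.964 g.
Weight fraction Al = 53.964 / 473.141 = 0.1141.

11.41 mass %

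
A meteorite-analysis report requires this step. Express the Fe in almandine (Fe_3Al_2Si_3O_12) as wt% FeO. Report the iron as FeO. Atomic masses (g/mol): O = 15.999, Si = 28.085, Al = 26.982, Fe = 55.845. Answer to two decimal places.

43.30 wt%

M(Fe_3Al_2Si_3O_12) = 497.742 g/mol; M(FeO) = 71.844 g/mol.
Moles FeO per formula unit = 3 Fe ÷ 1 = 3.0000.
FeO fraction = (3.0000 × 71.844) / 497.742 = 215.532/497.742 = 0.4330.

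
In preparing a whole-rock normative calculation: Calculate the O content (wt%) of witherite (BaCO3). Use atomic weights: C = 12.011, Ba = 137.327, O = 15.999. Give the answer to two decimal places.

24.32 wt%

Formula mass = 1×137.327 + 1×12.011 + 3×15.999 = 197.335 g/mol, of which 47.997 g is O.
So O makes up 47.997/197.335 = 0.2432 of the mass, i.e. 24.32%.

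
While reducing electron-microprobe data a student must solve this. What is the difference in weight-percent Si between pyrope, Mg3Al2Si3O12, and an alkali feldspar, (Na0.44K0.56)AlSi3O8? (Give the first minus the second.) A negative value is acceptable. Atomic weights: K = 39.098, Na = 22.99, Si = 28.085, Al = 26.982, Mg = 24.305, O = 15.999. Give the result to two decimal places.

Si in Mg3Al2Si3O12: molar mass 403.122 g/mol; 3×28.085 = 84.255 g → 20.90 wt%.
Si in (Na0.44K0.56)AlSi3O8: molar mass 271.239 g/mol; 3×28.085 = 84.255 g → 31.06 wt%.
Difference = 20.90 − 31.06 = -10.16 percentage points.

-10.16 percentage points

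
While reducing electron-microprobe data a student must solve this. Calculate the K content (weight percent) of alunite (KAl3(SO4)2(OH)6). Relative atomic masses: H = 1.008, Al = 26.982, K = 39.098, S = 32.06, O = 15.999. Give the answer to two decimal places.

9.44 weight percent

Molar mass of KAl3(SO4)2(OH)6: 1*39.098 + 3*26.982 + 2*32.06 + 14*15.999 + 6*1.008 = 414.198 g/mol.
Mass of K per formula unit: 1 × 39.098 = 39.098 g.
Weight fraction K = 39.098 / 414.198 = 0.0944.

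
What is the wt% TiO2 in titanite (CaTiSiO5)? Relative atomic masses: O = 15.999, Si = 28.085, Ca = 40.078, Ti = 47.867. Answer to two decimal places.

40.74 wt%

Molar mass of CaTiSiO5 = 1·40.078 + 1·47.867 + 1·28.085 + 5·15.999 = 196.025 g/mol.
Each formula unit contains 1 Ti, equivalent to 1/1 = 1.0000 mol TiO2.
M(TiO2) = 1×47.867 + 2×15.999 = 79.865 g/mol.
Mass of TiO2 per formula unit = 1.0000 × 79.865 = 79.865 g.
TiO2 wt% = 79.865 / 196.025 × 100 = 40.74%.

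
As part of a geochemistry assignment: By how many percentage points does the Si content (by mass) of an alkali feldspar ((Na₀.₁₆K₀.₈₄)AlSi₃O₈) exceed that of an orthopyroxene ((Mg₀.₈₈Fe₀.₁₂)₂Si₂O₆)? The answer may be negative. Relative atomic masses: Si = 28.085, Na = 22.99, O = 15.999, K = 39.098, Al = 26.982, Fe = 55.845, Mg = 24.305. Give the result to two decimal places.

3.59 percentage points

First mineral: 84.255 g Si in 275.750 g formula = 30.55 wt% Si.
Second mineral: 56.170 g Si in 208.344 g formula = 26.96 wt% Si.
30.55% − 26.96% gives a difference of 3.59 percentage points.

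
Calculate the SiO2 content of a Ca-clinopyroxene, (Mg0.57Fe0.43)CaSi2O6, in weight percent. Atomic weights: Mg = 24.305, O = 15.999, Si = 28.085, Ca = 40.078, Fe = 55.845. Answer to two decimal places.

52.22 wt%

Molar mass of (Mg0.57Fe0.43)CaSi2O6 = 0.57*24.305 + 0.43*55.845 + 1*40.078 + 2*28.085 + 6*15.999 = 230.109 g/mol.
Each formula unit contains 2 Si, equivalent to 2/1 = 2.0000 mol SiO2.
M(SiO2) = 1×28.085 + 2×15.999 = 60.083 g/mol.
Mass of SiO2 per formula unit = 2.0000 × 60.083 = 120.166 g.
SiO2 wt% = 120.166 / 230.109 × 100 = 52.22%.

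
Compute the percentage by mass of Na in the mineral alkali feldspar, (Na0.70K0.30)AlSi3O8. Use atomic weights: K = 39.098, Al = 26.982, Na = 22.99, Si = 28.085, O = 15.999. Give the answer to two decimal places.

Molar mass of (Na0.70K0.30)AlSi3O8: 0.70×22.99 + 0.30×39.098 + 1×26.982 + 3×28.085 + 8×15.999 = 267.051 g/mol.
Mass of Na per formula unit: 0.70 × 22.99 = 16.093 g.
Weight fraction Na = 16.093 / 267.051 = 0.0603.

6.03 mass %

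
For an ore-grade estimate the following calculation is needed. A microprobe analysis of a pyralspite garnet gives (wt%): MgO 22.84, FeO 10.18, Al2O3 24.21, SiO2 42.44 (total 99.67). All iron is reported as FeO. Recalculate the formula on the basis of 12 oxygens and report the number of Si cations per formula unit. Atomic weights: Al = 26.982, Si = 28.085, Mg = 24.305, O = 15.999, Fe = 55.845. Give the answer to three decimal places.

MgO (M=40.304): mol = 0.56669; Mg = 0.56669, O = 0.56669.
FeO (M=71.844): mol = 0.14170; Fe = 0.14170, O = 0.14170.
Al2O3 (M=101.961): mol = 0.23744; Al = 0.47488, O = 0.71232.
SiO2 (M=60.083): mol = 0.70636; Si = 0.70636, O = 1.41272.
ΣO = 2.83343; factor = 12/ΣO = 4.23515.
Si apfu = 0.70636 × 4.23515 = 2.992.

2.992 Si apfu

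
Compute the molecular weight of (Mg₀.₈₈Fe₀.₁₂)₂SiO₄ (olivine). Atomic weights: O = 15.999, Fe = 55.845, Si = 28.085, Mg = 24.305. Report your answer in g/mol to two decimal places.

148.26 g/mol

The formula mass is the sum 1.76*24.305 + 0.24*55.845 + 1*28.085 + 4*15.999.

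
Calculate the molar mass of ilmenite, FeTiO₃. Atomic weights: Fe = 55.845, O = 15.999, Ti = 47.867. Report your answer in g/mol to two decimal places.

151.71 g/mol

M = 1·55.845 + 1·47.867 + 3·15.999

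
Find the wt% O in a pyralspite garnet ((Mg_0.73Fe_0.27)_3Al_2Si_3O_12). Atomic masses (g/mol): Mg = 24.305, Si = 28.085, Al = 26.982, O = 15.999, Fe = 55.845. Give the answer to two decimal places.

44.79 wt%

Formula mass = 2.19×24.305 + 0.81×55.845 + 2×26.982 + 3×28.085 + 12×15.999 = 428.669 g/mol, of which 191.988 g is O.
So O makes up 191.988/428.669 = 0.4479 of the mass, i.e. 44.79%.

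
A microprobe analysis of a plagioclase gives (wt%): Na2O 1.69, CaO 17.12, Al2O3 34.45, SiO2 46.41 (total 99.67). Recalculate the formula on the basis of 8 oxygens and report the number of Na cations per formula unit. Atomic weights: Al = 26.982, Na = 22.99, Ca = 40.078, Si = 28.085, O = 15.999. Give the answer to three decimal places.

1.69 wt% Na2O ÷ 61.979 g/mol = 0.02727 mol, giving 0.05454 Na and 0.02727 O.
17.12 wt% CaO ÷ 56.077 g/mol = 0.30529 mol, giving 0.30529 Ca and 0.30529 O.
34.45 wt% Al2O3 ÷ 101.961 g/mol = 0.33787 mol, giving 0.67574 Al and 1.01361 O.
46.41 wt% SiO2 ÷ 60.083 g/mol = 0.77243 mol, giving 0.77243 Si and 1.54486 O.
Oxygen sums to 2.89103; scaling by 8/2.89103 = 2.76718 puts the formula on 8 O.
Na: 0.05454 × 2.76718 = 0.151 atoms per formula unit.

0.151 Na apfu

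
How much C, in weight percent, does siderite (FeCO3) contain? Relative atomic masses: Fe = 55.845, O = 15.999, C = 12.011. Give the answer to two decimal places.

10.37 weight percent

M(FeCO3) = 115.853 g/mol.
C contributes 1 × 12.011 = 12.011 g per mole.
12.011/115.853 = 0.1037 → 10.37%.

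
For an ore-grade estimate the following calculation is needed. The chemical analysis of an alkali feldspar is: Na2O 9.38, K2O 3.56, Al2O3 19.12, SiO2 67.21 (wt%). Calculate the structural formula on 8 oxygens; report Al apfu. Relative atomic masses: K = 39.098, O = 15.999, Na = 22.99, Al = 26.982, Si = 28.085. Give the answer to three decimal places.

1.004 Al apfu

9.38 wt% Na2O ÷ 61.979 g/mol = 0.15134 mol, giving 0.30268 Na and 0.15134 O.
3.56 wt% K2O ÷ 94.195 g/mol = 0.03779 mol, giving 0.07558 K and 0.03779 O.
19.12 wt% Al2O3 ÷ 101.961 g/mol = 0.18752 mol, giving 0.37504 Al and 0.56256 O.
67.21 wt% SiO2 ÷ 60.083 g/mol = 1.11862 mol, giving 1.11862 Si and 2.23724 O.
Oxygen sums to 2.98893; scaling by 8/2.98893 = 2.67654 puts the formula on 8 O.
Al: 0.37504 × 2.67654 = 1.004 atoms per formula unit.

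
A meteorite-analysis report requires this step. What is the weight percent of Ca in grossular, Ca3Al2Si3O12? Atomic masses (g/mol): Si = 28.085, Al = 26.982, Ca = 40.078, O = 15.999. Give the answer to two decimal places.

26.69 wt%

Formula mass = 3×40.078 + 2×26.982 + 3×28.085 + 12×15.999 = 450.441 g/mol, of which 120.234 g is Ca.
So Ca makes up 120.234/450.441 = 0.2669 of the mass, i.e. 26.69%.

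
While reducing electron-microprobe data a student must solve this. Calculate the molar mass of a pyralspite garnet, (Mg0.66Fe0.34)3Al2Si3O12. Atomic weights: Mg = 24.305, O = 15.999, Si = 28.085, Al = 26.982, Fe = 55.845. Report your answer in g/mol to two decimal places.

435.29 g/mol

Mg: 1.98 × 24.305 = 48.1239
Fe: 1.02 × 55.845 = 56.9619
Al: 2 × 26.982 = 53.9640
Si: 3 × 28.085 = 84.2550
O: 12 × 15.999 = 191.9880
Summing the contributions gives the formula mass.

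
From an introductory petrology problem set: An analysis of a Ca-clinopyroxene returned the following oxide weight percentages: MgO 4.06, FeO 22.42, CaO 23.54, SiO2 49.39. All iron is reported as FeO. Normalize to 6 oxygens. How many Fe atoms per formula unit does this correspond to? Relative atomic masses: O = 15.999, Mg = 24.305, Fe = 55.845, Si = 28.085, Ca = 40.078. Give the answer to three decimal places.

0.756 Fe apfu

MgO (M=40.304): mol = 0.10073; Mg = 0.10073, O = 0.10073.
FeO (M=71.844): mol = 0.31207; Fe = 0.31207, O = 0.31207.
CaO (M=56.077): mol = 0.41978; Ca = 0.41978, O = 0.41978.
SiO2 (M=60.083): mol = 0.82203; Si = 0.82203, O = 1.64406.
ΣO = 2.47664; factor = 6/ΣO = 2.42264.
Fe apfu = 0.31207 × 2.42264 = 0.756.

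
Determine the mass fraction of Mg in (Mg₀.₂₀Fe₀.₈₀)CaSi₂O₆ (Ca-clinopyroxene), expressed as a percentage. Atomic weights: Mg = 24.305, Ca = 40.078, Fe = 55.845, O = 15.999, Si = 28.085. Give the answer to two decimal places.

2.01 mass %

Molar mass of (Mg₀.₂₀Fe₀.₈₀)CaSi₂O₆: 0.20·24.305 + 0.80·55.845 + 1·40.078 + 2·28.085 + 6·15.999 = 241.779 g/mol.
Mass of Mg per formula unit: 0.20 × 24.305 = 4.861 g.
Weight fraction Mg = 4.861 / 241.779 = 0.0201.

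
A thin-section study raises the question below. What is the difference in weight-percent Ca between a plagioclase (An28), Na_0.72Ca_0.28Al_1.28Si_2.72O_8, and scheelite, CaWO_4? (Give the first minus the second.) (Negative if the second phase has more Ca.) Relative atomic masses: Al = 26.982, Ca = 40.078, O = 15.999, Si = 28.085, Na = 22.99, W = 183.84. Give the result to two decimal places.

-9.71 percentage points

Ca in Na_0.72Ca_0.28Al_1.28Si_2.72O_8: molar mass 266.695 g/mol; 0.28×40.078 = 11.222 g → 4.21 wt%.
Ca in CaWO_4: molar mass 287.914 g/mol; 1×40.078 = 40.078 g → 13.92 wt%.
Difference = 4.21 − 13.92 = -9.71 percentage points.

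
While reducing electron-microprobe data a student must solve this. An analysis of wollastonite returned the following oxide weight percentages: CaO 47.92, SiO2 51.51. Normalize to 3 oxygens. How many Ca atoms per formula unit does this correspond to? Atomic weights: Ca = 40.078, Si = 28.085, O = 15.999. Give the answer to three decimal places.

47.92 wt% CaO ÷ 56.077 g/mol = 0.85454 mol, giving 0.85454 Ca and 0.85454 O.
51.51 wt% SiO2 ÷ 60.083 g/mol = 0.85731 mol, giving 0.85731 Si and 1.71462 O.
Oxygen sums to 2.56916; scaling by 3/2.56916 = 1.16770 puts the formula on 3 O.
Ca: 0.85454 × 1.16770 = 0.998 atoms per formula unit.

0.998 Ca apfu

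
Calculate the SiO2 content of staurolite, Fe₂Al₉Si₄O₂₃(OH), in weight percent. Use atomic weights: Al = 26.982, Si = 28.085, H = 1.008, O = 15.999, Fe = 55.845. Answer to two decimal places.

Formula mass = 851.852 g/mol.
4 Si → 4.0000 mol SiO2 per formula unit; M(SiO2) = 60.083, so SiO2 mass = 240.332 g.
240.332/851.852 × 100 = 28.21 wt%.

28.21 wt%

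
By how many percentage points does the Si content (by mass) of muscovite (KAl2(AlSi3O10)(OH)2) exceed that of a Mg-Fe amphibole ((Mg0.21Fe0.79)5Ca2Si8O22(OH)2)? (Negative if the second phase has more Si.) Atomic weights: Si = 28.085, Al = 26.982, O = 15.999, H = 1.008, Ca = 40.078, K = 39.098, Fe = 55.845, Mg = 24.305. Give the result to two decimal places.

-2.83 percentage points

Si in KAl2(AlSi3O10)(OH)2: molar mass 398.303 g/mol; 3×28.085 = 84.255 g → 21.15 wt%.
Si in (Mg0.21Fe0.79)5Ca2Si8O22(OH)2: molar mass 936.936 g/mol; 8×28.085 = 224.680 g → 23.98 wt%.
Difference = 21.15 − 23.98 = -2.83 percentage points.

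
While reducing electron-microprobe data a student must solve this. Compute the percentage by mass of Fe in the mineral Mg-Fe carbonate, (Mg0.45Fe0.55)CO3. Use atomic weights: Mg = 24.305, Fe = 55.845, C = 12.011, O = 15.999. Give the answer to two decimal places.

30.21 mass %

M((Mg0.45Fe0.55)CO3) = 101.660 g/mol.
Fe contributes 0.55 × 55.845 = 30.715 g per mole.
30.715/101.660 = 0.3021 → 30.21%.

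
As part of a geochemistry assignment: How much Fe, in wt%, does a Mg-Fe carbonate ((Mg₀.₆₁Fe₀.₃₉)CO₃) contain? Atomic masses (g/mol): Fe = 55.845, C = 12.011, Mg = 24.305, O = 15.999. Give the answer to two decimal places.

Formula mass = 0.61·24.305 + 0.39·55.845 + 1·12.011 + 3·15.999 = 96.614 g/mol, of which 21.780 g is Fe.
So Fe makes up 21.780/96.614 = 0.2254 of the mass, i.e. 22.54%.

22.54 wt%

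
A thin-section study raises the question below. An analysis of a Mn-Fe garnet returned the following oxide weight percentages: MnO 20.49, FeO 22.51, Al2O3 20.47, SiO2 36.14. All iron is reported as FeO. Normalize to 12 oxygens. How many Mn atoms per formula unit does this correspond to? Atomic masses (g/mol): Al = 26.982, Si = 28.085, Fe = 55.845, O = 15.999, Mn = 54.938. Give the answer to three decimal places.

1.440 Mn apfu

MnO: 20.49/70.937 = 0.28885 mol → 0.28885 mol Mn, 0.28885 mol O.
FeO: 22.51/71.844 = 0.31332 mol → 0.31332 mol Fe, 0.31332 mol O.
Al2O3: 20.47/101.961 = 0.20076 mol → 0.40152 mol Al, 0.60228 mol O.
SiO2: 36.14/60.083 = 0.60150 mol → 0.60150 mol Si, 1.20300 mol O.
Total oxygen = 2.40745 mol. Normalization factor = 12/2.40745 = 4.98453.
Mn per 12 O = 0.28885 × 4.98453 = 1.440.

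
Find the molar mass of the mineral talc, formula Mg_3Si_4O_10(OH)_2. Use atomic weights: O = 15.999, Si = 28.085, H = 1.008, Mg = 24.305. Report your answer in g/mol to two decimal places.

379.26 g/mol

Mg: 3 × 24.305 = 72.9150
Si: 4 × 28.085 = 112.3400
O: 12 × 15.999 = 191.9880
H: 2 × 1.008 = 2.0160
Summing the contributions gives the formula mass.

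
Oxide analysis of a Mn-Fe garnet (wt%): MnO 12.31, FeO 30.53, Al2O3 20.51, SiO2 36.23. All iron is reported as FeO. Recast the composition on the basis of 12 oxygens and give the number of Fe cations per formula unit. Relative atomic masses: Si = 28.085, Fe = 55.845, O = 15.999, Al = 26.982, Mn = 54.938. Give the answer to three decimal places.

2.118 Fe apfu

12.31 wt% MnO ÷ 70.937 g/mol = 0.17353 mol, giving 0.17353 Mn and 0.17353 O.
30.53 wt% FeO ÷ 71.844 g/mol = 0.42495 mol, giving 0.42495 Fe and 0.42495 O.
20.51 wt% Al2O3 ÷ 101.961 g/mol = 0.20116 mol, giving 0.40232 Al and 0.60348 O.
36.23 wt% SiO2 ÷ 60.083 g/mol = 0.60300 mol, giving 0.60300 Si and 1.20600 O.
Oxygen sums to 2.40796; scaling by 12/2.40796 = 4.98347 puts the formula on 12 O.
Fe: 0.42495 × 4.98347 = 2.118 atoms per formula unit.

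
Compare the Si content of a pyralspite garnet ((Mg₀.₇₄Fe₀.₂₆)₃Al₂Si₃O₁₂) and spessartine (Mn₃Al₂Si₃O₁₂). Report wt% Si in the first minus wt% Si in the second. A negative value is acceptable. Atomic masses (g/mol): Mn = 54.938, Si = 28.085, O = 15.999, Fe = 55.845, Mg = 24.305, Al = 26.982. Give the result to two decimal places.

M((Mg₀.₇₄Fe₀.₂₆)₃Al₂Si₃O₁₂) = 427.723 g/mol, so wt% Si = 84.255/427.723 × 100 = 19.70%.
M(Mn₃Al₂Si₃O₁₂) = 495.021 g/mol, so wt% Si = 84.255/495.021 × 100 = 17.02%.
19.70 − 17.02 = 2.68 pp.

2.68 percentage points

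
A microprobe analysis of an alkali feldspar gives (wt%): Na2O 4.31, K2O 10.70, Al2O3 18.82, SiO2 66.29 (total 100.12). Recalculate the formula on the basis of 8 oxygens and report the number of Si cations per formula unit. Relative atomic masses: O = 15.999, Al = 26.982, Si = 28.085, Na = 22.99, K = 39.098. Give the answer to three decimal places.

Na2O: 4.31/61.979 = 0.06954 mol → 0.13908 mol Na, 0.06954 mol O.
K2O: 10.70/94.195 = 0.11359 mol → 0.22718 mol K, 0.11359 mol O.
Al2O3: 18.82/101.961 = 0.18458 mol → 0.36916 mol Al, 0.55374 mol O.
SiO2: 66.29/60.083 = 1.10331 mol → 1.10331 mol Si, 2.20662 mol O.
Total oxygen = 2.94349 mol. Normalization factor = 8/2.94349 = 2.71786.
Si per 8 O = 1.10331 × 2.71786 = 2.999.

2.999 Si apfu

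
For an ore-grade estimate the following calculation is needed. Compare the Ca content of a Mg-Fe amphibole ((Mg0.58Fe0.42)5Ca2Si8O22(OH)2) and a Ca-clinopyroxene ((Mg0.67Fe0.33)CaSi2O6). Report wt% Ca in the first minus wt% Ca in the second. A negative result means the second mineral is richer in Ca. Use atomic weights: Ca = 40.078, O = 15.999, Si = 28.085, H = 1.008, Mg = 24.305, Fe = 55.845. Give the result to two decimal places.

First mineral: 80.156 g Ca in 878.587 g formula = 9.12 wt% Ca.
Second mineral: 40.078 g Ca in 226.955 g formula = 17.66 wt% Ca.
9.12% − 17.66% gives a difference of -8.54 percentage points.

-8.54 percentage points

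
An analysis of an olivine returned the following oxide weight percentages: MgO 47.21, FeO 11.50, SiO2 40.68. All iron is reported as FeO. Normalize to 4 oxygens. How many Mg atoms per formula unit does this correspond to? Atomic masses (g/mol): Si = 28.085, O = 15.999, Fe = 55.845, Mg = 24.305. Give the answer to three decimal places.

MgO (M=40.304): mol = 1.17135; Mg = 1.17135, O = 1.17135.
FeO (M=71.844): mol = 0.16007; Fe = 0.16007, O = 0.16007.
SiO2 (M=60.083): mol = 0.67706; Si = 0.67706, O = 1.35412.
ΣO = 2.68554; factor = 4/ΣO = 1.48946.
Mg apfu = 1.17135 × 1.48946 = 1.745.

1.745 Mg apfu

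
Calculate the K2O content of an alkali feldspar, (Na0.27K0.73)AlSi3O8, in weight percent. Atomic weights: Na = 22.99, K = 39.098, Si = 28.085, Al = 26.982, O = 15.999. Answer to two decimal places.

12.55 wt%

Molar mass of (Na0.27K0.73)AlSi3O8 = 0.27·22.99 + 0.73·39.098 + 1·26.982 + 3·28.085 + 8·15.999 = 273.978 g/mol.
Each formula unit contains 0.73 K, equivalent to 0.73/2 = 0.3650 mol K2O.
M(K2O) = 2×39.098 + 1×15.999 = 94.195 g/mol.
Mass of K2O per formula unit = 0.3650 × 94.195 = 34.381 g.
K2O wt% = 34.381 / 273.978 × 100 = 12.55%.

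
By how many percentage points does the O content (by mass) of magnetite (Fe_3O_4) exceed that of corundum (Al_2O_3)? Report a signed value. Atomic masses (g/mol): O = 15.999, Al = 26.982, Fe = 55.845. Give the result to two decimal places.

-19.43 percentage points

First mineral: 63.996 g O in 231.531 g formula = 27.64 wt% O.
Second mineral: 47.997 g O in 101.961 g formula = 47.07 wt% O.
27.64% − 47.07% gives a difference of -19.43 percentage points.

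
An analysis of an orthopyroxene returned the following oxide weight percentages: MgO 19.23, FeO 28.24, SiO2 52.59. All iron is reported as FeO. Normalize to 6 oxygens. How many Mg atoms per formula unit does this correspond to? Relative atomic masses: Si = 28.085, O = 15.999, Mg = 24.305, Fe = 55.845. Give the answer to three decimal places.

MgO (M=40.304): mol = 0.47712; Mg = 0.47712, O = 0.47712.
FeO (M=71.844): mol = 0.39307; Fe = 0.39307, O = 0.39307.
SiO2 (M=60.083): mol = 0.87529; Si = 0.87529, O = 1.75058.
ΣO = 2.62077; factor = 6/ΣO = 2.28940.
Mg apfu = 0.47712 × 2.28940 = 1.092.

1.092 Mg apfu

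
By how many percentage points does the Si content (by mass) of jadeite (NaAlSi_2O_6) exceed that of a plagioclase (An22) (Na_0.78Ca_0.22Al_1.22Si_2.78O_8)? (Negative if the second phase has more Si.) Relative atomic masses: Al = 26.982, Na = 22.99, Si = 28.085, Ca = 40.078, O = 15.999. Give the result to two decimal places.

Si in NaAlSi_2O_6: molar mass 202.136 g/mol; 2×28.085 = 56.170 g → 27.79 wt%.
Si in Na_0.78Ca_0.22Al_1.22Si_2.78O_8: molar mass 265.736 g/mol; 2.78×28.085 = 78.076 g → 29.38 wt%.
Difference = 27.79 − 29.38 = -1.59 percentage points.

-1.59 percentage points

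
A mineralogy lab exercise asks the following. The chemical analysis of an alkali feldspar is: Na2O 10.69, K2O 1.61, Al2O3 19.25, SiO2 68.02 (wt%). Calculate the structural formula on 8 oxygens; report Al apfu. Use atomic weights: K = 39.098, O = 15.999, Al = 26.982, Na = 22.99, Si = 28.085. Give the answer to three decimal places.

1.000 Al apfu

Na2O: 10.69/61.979 = 0.17248 mol → 0.34496 mol Na, 0.17248 mol O.
K2O: 1.61/94.195 = 0.01709 mol → 0.03418 mol K, 0.01709 mol O.
Al2O3: 19.25/101.961 = 0.18880 mol → 0.37760 mol Al, 0.56640 mol O.
SiO2: 68.02/60.083 = 1.13210 mol → 1.13210 mol Si, 2.26420 mol O.
Total oxygen = 3.02017 mol. Normalization factor = 8/3.02017 = 2.64886.
Al per 8 O = 0.37760 × 2.64886 = 1.000.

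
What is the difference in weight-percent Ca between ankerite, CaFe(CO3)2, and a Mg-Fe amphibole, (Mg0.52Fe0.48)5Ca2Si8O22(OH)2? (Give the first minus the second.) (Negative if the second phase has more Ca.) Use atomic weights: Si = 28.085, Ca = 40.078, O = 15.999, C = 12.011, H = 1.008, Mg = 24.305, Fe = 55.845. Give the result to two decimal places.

M(CaFe(CO3)2) = 215.939 g/mol, so wt% Ca = 40.078/215.939 × 100 = 18.56%.
M((Mg0.52Fe0.48)5Ca2Si8O22(OH)2) = 888.049 g/mol, so wt% Ca = 80.156/888.049 × 100 = 9.03%.
18.56 − 9.03 = 9.53 pp.

9.53 percentage points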